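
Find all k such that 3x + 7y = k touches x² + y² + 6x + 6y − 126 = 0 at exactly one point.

k = −30 ± 12√58

Tangency holds when the distance from the centre (−3, −3) to the line equals the radius 12:
|3·(−3) + 7·(−3) − k| / √58 = 12
|k − (−30)| = 12√58.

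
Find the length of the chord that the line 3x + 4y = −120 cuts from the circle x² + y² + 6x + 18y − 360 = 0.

30

Express y = (−120 − 3x)/4 and substitute into the circle:
25x² + 600x = 0  ⟹  x² + 24x = 0
x = 0 or x = −24, giving (0, −30) and (−24, −12).
Chord length = distance between (0, −30) and (−24, −12) = √900 = 30.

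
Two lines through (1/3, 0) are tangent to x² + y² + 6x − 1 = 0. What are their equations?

A line y − (0) = m(x − (1/3)) is tangent when its distance from (−3, 0) is √10:
(−10/3m − (0))² = 10(m² + 1)
m² − 9 = 0, so m = −3 or m = 3.
Through (1/3, 0) these give 3x + y = 1 and 3x − y = 1.

3x + y = 1 and 3x − y = 1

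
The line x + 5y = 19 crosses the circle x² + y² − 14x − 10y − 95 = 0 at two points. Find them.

(−6, 5) and (19, 0)

From the line, y = (19 − x)/5. Substituting:
26x² − 338x − 2964 = 0  ⟹  x² − 13x − 114 = 0
x = 19 or x = −6, giving (19, 0) and (−6, 5).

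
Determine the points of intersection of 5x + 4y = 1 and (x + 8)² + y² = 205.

(−11, 14) and (5, −6)

Express y = (1 − 5x)/4 and substitute into the circle:
41x² + 246x − 2255 = 0  ⟹  x² + 6x − 55 = 0
x = 5 or x = −11, giving (5, −6) and (−11, 14).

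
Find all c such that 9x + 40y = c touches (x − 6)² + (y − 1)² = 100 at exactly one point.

c = −316 or c = 504

Tangency holds when the distance from the centre (6, 1) to the line equals the radius 10:
|9·6 + 40·1 − c| / √1681 = 10
|c − (94)| = 10·41, so c = 504 or c = −316.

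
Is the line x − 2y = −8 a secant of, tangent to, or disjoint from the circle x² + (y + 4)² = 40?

disjoint

Centre (0, −4), r² = 40. Distance² from centre to line = (16)²/5 = 256/5.
Since d² > r², the line lies outside the circle.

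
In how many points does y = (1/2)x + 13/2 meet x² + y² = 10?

Centre (0, 0), r² = 10. Distance² from centre to line = (13)²/5 = 169/5.
Since d² > r², the line lies outside the circle.

0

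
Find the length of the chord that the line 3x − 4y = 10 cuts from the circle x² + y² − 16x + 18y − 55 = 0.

Express y = (−10 + 3x)/4 and substitute into the circle:
25x² − 100x − 1500 = 0  ⟹  x² − 4x − 60 = 0
x = 10 or x = −6, giving (10, 5) and (−6, −7).
Chord length = distance between (10, 5) and (−6, −7) = √400 = 20.

20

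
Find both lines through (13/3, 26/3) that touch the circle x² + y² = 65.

x − 8y = −65 and 7x + 4y = 65

A line y − (26/3) = m(x − (13/3)) is tangent when its distance from (0, 0) is √65:
[m·(−13/3) − (−26/3)]² = 65(m² + 1)
32m² + 52m − 7 = 0, so m = 1/8 or m = −7/4.
With m = 1/8: x − 8y = −65. With m = −7/4: 7x + 4y = 65.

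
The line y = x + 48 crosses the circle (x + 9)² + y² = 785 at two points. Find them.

Substitute y = x + 48:
2x² + 114x + 1600 = 0  ⟹  x² + 57x + 800 = 0
x = −25 or x = −32, giving (−25, 23) and (−32, 16).

(−32, 16) and (−25, 23)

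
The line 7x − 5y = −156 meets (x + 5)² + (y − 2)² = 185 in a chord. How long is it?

√74

From the line, y = (156 + 7x)/5. Substituting:
74x² + 2294x + 17316 = 0  ⟹  x² + 31x + 234 = 0
x = −13 or x = −18, giving (−13, 13) and (−18, 6).
Chord length = distance between (−13, 13) and (−18, 6) = √74 = √74.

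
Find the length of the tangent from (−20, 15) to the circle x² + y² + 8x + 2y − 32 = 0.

Centre (−4, −1), r² = 49. |PO|² = (−16)² + (16)² = 512.
The tangent meets the radius at right angles, so tangent² = |PO|² − r² = 512 − 49 = 463.

√463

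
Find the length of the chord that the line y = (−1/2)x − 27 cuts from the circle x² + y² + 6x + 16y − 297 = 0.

Express y = (−54 − x)/2 and substitute into the circle:
5x² + 100x = 0  ⟹  x² + 20x = 0
x = 0 or x = −20, giving (0, −27) and (−20, −17).
Chord length = distance between (0, −27) and (−20, −17) = √500 = 10√5.

10√5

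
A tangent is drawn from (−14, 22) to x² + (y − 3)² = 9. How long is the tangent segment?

Centre (0, 3), r² = 9. |PO|² = (−14)² + (19)² = 557.
The tangent meets the radius at right angles, so tangent² = |PO|² − r² = 557 − 9 = 548.

2√137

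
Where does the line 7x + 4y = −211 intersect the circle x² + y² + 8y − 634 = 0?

Express y = (−211 − 7x)/4 and substitute into the circle:
65x² + 2730x + 27625 = 0  ⟹  x² + 42x + 425 = 0
x = −17 or x = −25, giving (−17, −23) and (−25, −9).

(−25, −9) and (−17, −23)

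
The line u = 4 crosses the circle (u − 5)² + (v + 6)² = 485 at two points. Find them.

(4, −28) and (4, 16)

The line gives u = 4. Substituting into the circle:
v² + 12v − 448 = 0
v = 16 or v = −28, giving (4, 16) and (4, −28).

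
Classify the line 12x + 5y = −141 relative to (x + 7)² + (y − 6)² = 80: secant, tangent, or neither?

Substituting the line into the circle gives 169x² + 4454x + 28466 = 0.
Discriminant = (4454)² − 4·169·(28466) = 595100 > 0.
Two real roots: the line is a secant.

secant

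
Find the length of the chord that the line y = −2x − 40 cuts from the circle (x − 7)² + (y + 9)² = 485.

Centre (7, −9), r² = 485. Perpendicular distance d from centre to line = |45| / √5 = 45/√5.
Half the chord is √(r² − d²) = √(80), so the full chord is 8√5.

8√5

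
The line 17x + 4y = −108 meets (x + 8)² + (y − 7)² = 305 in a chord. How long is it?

2√305

Centre (−8, 7), r² = 305. Perpendicular distance d from centre to line = |0| / √305 = 0/√305.
Half the chord is √(r² − d²) = √(305), so the full chord is 2√305.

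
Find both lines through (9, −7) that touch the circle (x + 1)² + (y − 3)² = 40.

Let a tangent through (9, −7) have slope m. Its distance from (−1, 3) must equal 2√10:
[m·(−10) − (10)]² = 40(m² + 1)
3m² + 10m + 3 = 0, so m = −3 or m = −1/3.
With m = −3: 3x + y = 20. With m = −1/3: x + 3y = −12.

3x + y = 20 and x + 3y = −12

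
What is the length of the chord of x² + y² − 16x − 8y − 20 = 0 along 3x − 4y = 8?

The distance from (8, 4) to the line is 0/√25, and r² = 100.
Chord = 2√(r² − d²) = 2·√(100) = 20.

20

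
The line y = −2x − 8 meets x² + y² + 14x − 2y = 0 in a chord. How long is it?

6√5

The distance from (−7, 1) to the line is 5/√5, and r² = 50.
Chord = 2√(r² − d²) = 2·√(45) = 6√5.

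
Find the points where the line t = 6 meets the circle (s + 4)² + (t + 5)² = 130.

(−7, 6) and (−1, 6)

Substitute t = 6:
s² + 8s + 7 = 0
s = −1 or s = −7, giving (−1, 6) and (−7, 6).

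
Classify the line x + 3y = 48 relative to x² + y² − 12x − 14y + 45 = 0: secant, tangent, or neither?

d² = (1·6 + 3·7 − (48))²/10 = 441/10; r² = 40.
Since d² > r², the line lies outside the circle.

neither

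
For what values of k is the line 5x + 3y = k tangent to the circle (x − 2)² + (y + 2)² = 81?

Tangency holds when the distance from the centre (2, −2) to the line equals the radius 9:
|5·2 + 3·(−2) − k| / √34 = 9
|k − (4)| = 9√34.

k = 4 ± 9√34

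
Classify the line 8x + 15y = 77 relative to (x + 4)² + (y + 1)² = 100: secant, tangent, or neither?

Centre (−4, −1), r² = 100. Distance² from centre to line = (−124)²/289 = 15376/289.
Since d² < r², the line cuts the circle twice.

secant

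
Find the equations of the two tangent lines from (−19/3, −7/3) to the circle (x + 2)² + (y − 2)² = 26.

A line y − (−7/3) = m(x − (−19/3)) is tangent when its distance from (−2, 2) is √26:
[m·(13/3) − (13/3)]² = 26(m² + 1)
5m² + 26m + 5 = 0, so m = −1/5 or m = −5.
Through (−19/3, −7/3) these give x + 5y = −18 and 5x + y = −34.

x + 5y = −18 and 5x + y = −34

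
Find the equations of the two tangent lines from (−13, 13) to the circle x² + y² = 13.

Let a tangent through (−13, 13) have slope m. Its distance from (0, 0) must equal √13:
[m·(13) − (−13)]² = 13(m² + 1)
6m² + 13m + 6 = 0, so m = −3/2 or m = −2/3.
With m = −3/2: 3x + 2y = −13. With m = −2/3: 2x + 3y = 13.

3x + 2y = −13 and 2x + 3y = 13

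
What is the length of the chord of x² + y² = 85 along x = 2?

The distance from (0, 0) to the line is 2, and r² = 85.
Chord = 2√(r² − d²) = 2·√(81) = 18.

18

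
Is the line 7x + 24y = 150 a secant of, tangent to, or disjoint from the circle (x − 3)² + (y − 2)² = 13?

secant

Substituting the line into the circle gives 625x² − 4884x + 8100 = 0.
Discriminant = (−4884)² − 4·625·(8100) = 3603456 > 0.
Two real roots: the line is a secant.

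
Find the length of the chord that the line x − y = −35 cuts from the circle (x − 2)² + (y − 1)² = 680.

The distance from (2, 1) to the line is 36/√2, and r² = 680.
Chord = 2√(r² − d²) = 2·√(32) = 8√2.

8√2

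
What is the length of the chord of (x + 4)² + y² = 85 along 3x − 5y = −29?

3√34

The distance from (−4, 0) to the line is 17/√34, and r² = 85.
Half the chord is √(r² − d²) = √(153/2), so the full chord is 3√34.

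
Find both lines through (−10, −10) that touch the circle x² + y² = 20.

Write the tangent as mx − y + (−10 − m·(−10)) = 0 and set its distance from the centre to 2√5:
[m·(10) − (10)]² = 20(m² + 1)
2m² − 5m + 2 = 0, so m = 2 or m = 1/2.
Through (−10, −10) these give 2x − y = −10 and x − 2y = 10.

2x − y = −10 and x − 2y = 10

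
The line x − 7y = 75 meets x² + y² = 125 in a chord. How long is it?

5√2

From the line, y = (−75 + x)/7. Substituting:
50x² − 150x − 500 = 0  ⟹  x² − 3x − 10 = 0
x = 5 or x = −2, giving (5, −10) and (−2, −11).
Chord length = distance between (5, −10) and (−2, −11) = √50 = 5√2.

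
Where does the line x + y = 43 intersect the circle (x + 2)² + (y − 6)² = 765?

Substitute y = −x + 43:
2x² − 70x + 608 = 0  ⟹  x² − 35x + 304 = 0
x = 19 or x = 16, giving (19, 24) and (16, 27).

(16, 27) and (19, 24)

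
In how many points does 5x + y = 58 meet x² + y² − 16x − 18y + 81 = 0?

d² = (5·8 + 1·9 − (58))²/26 = 81/26; r² = 64.
Since d² < r², the line cuts the circle twice.

2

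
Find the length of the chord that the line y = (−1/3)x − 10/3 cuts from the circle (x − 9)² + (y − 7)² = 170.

2√10

From the line, y = (−10 − x)/3. Substituting:
10x² − 100x + 160 = 0  ⟹  x² − 10x + 16 = 0
x = 8 or x = 2, giving (8, −6) and (2, −4).
Chord length = distance between (8, −6) and (2, −4) = √40 = 2√10.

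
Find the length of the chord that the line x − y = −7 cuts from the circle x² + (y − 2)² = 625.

35√2

The distance from (0, 2) to the line is 5/√2, and r² = 625.
Chord = 2√(r² − d²) = 2·√(1225/2) = 35√2.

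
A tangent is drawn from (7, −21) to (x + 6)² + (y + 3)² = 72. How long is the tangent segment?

Centre (−6, −3), r² = 72. |PO|² = (13)² + (−18)² = 493.
Power of the point: PT² = |PO|² − r² = 421, so PT = √421.

√421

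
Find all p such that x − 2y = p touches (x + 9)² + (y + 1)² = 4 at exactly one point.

p = −7 ± 2√5

For a tangent, require d(centre, line) = r = 2.
|1·(−9) − 2·(−1) − p| / √5 = 2
|p − (−7)| = 2√5.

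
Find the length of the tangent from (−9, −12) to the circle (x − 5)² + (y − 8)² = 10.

With centre O = (5, 8), |OP|² = 596 and r² = 10.
By the tangent–radius right angle, tangent length = √(|PO|² − r²) = √586.

√586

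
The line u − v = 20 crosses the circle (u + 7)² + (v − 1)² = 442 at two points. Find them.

(2, −18) and (12, −8)

From the line, v = u − 20. Substituting:
2u² − 28u + 48 = 0  ⟹  u² − 14u + 24 = 0
u = 12 or u = 2, giving (12, −8) and (2, −18).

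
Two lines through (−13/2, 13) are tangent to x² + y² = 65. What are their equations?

8x − y = −65 and 4x + 7y = 65

Write the tangent as mx − y + (13 − m·(−13/2)) = 0 and set its distance from the centre to √65:
(13/2m − (−13))² = 65(m² + 1)
7m² − 52m − 32 = 0, so m = 8 or m = −4/7.
With m = 8: 8x − y = −65. With m = −4/7: 4x + 7y = 65.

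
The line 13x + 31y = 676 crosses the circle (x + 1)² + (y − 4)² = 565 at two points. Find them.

From the line, y = (676 − 13x)/31. Substituting:
1130x² − 12430x − 237300 = 0  ⟹  x² − 11x − 210 = 0
x = 21 or x = −10, giving (21, 13) and (−10, 26).

(−10, 26) and (21, 13)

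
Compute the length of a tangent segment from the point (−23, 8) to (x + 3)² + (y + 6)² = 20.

With centre O = (−3, −6), |OP|² = 596 and r² = 20.
The tangent meets the radius at right angles, so tangent² = |PO|² − r² = 596 − 20 = 576.

24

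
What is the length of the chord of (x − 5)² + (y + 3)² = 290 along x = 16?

26

The distance from (5, −3) to the line is 11, and r² = 290.
Chord = 2√(r² − d²) = 2·√(169) = 26.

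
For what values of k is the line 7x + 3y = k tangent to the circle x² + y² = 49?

For a tangent, require d(centre, line) = r = 7.
|7·0 + 3·0 − k| / √58 = 7
|k| = 7√58.

k = ±7√58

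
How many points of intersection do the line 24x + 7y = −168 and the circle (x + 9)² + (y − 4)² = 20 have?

2

Substituting the line into the circle gives 625x² + 10290x + 41405 = 0.
Discriminant = (10290)² − 4·625·(41405) = 2371600 > 0.
Two real roots: the line is a secant.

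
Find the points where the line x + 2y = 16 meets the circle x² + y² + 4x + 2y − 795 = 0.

Express y = (16 − x)/2 and substitute into the circle:
5x² − 20x − 2860 = 0  ⟹  x² − 4x − 572 = 0
x = 26 or x = −22, giving (26, −5) and (−22, 19).

(−22, 19) and (26, −5)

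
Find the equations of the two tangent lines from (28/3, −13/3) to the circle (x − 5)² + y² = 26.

x − 5y = 31 and 5x − y = 51

Let a tangent through (28/3, −13/3) have slope m. Its distance from (5, 0) must equal √26:
[m·(−13/3) − (13/3)]² = 26(m² + 1)
5m² − 26m + 5 = 0, so m = 1/5 or m = 5.
Through (28/3, −13/3) these give x − 5y = 31 and 5x − y = 51.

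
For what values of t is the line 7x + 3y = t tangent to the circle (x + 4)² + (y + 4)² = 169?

t = −40 ± 13√58

The line touches the circle iff its distance from (−4, −4) is 13:
|7·(−4) + 3·(−4) − t| / √58 = 13
|t − (−40)| = 13√58.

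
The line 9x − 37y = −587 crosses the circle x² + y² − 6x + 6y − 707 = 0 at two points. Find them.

Express y = (587 + 9x)/37 and substitute into the circle:
1450x² + 4350x − 493000 = 0  ⟹  x² + 3x − 340 = 0
x = 17 or x = −20, giving (17, 20) and (−20, 11).

(−20, 11) and (17, 20)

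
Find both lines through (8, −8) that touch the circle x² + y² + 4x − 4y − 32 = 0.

x + 3y = −16 and 3x + y = 16

Let a tangent through (8, −8) have slope m. Its distance from (−2, 2) must equal 2√10:
(−10m − (10))² = 40(m² + 1)
3m² + 10m + 3 = 0, so m = −1/3 or m = −3.
Through (8, −8) these give x + 3y = −16 and 3x + y = 16.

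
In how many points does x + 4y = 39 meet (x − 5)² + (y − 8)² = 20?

2

Substituting the line into the circle gives 17x² − 174x + 129 = 0.
Δ = 30276 − 8772 = 21504.
Two real roots: the line is a secant.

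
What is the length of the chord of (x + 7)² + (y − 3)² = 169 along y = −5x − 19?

5√26

Substitute y = −5x − 19:
26x² + 234x + 364 = 0  ⟹  x² + 9x + 14 = 0
x = −2 or x = −7, giving (−2, −9) and (−7, 16).
|(−2, −9) − (−7, 16)| = √((5)² + (−25)²) = 5√26.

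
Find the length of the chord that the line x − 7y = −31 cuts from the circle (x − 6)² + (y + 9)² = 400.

Substitute y = (31 + x)/7:
50x² − 400x − 9000 = 0  ⟹  x² − 8x − 180 = 0
x = 18 or x = −10, giving (18, 7) and (−10, 3).
Chord length = distance between (18, 7) and (−10, 3) = √800 = 20√2.

20√2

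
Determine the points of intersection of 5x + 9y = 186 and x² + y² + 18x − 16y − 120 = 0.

Express y = (186 − 5x)/9 and substitute into the circle:
106x² + 318x − 1908 = 0  ⟹  x² + 3x − 18 = 0
x = 3 or x = −6, giving (3, 19) and (−6, 24).

(−6, 24) and (3, 19)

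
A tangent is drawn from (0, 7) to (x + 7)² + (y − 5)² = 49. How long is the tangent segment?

With centre O = (−7, 5), |OP|² = 53 and r² = 49.
Power of the point: PT² = |PO|² − r² = 4, so PT = 2.

2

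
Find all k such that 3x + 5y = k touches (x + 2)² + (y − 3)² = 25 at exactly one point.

k = 9 ± 5√34

Tangency holds when the distance from the centre (−2, 3) to the line equals the radius 5:
|3·(−2) + 5·3 − k| / √34 = 5
|k − (9)| = 5√34.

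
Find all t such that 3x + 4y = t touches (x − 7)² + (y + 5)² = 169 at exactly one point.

For a tangent, require d(centre, line) = r = 13.
|3·7 + 4·(−5) − t| / √25 = 13
|t − (1)| = 13·5, so t = 66 or t = −64.

t = −64 or t = 66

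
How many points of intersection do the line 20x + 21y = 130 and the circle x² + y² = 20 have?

Centre (0, 0), r² = 20. Distance² from centre to line = (−130)²/841 = 16900/841.
Since d² > r², the line lies outside the circle.

0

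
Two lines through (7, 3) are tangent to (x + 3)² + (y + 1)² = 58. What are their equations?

A line y − (3) = m(x − (7)) is tangent when its distance from (−3, −1) is √58:
[m·(−10) − (−4)]² = 58(m² + 1)
21m² − 40m − 21 = 0, so m = −3/7 or m = 7/3.
With m = −3/7: 3x + 7y = 42. With m = 7/3: 7x − 3y = 40.

3x + 7y = 42 and 7x − 3y = 40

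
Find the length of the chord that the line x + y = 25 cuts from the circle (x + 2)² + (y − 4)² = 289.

7√2

Centre (−2, 4), r² = 289. Perpendicular distance d from centre to line = |−23| / √2 = 23/√2.
Chord = 2√(r² − d²) = 2·√(49/2) = 7√2.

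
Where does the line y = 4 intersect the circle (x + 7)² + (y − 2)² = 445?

(−28, 4) and (14, 4)

Express y = 4 and substitute into the circle:
x² + 14x − 392 = 0
x = 14 or x = −28, giving (14, 4) and (−28, 4).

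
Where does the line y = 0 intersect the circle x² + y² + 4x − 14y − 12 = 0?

Express y = 0 and substitute into the circle:
x² + 4x − 12 = 0
x = 2 or x = −6, giving (2, 0) and (−6, 0).

(−6, 0) and (2, 0)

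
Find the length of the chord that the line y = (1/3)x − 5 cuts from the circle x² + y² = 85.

Centre (0, 0), r² = 85. Perpendicular distance d from centre to line = |−15| / √10 = 15/√10.
Half the chord is √(r² − d²) = √(125/2), so the full chord is 5√10.

5√10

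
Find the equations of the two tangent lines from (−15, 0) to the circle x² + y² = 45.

x + 2y = −15 and x − 2y = −15

Write the tangent as mx − y + (0 − m·(−15)) = 0 and set its distance from the centre to 3√5:
(15m − (0))² = 45(m² + 1)
4m² − 1 = 0, so m = −1/2 or m = 1/2.
Through (−15, 0) these give x + 2y = −15 and x − 2y = −15.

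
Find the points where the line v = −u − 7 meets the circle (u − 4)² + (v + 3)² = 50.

(−3, −4) and (3, −10)

Substitute v = −u − 7:
2u² − 18 = 0  ⟹  u² − 9 = 0
u = 3 or u = −3, giving (3, −10) and (−3, −4).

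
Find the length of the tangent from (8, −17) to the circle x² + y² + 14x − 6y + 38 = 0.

11√5

Centre (−7, 3), r² = 20. |PO|² = (15)² + (−20)² = 625.
Power of the point: PT² = |PO|² − r² = 605, so PT = 11√5.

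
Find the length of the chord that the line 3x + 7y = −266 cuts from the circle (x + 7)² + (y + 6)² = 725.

From the line, y = (−266 − 3x)/7. Substituting:
58x² + 2030x + 17052 = 0  ⟹  x² + 35x + 294 = 0
x = −14 or x = −21, giving (−14, −32) and (−21, −29).
Chord length = distance between (−14, −32) and (−21, −29) = √58 = √58.

√58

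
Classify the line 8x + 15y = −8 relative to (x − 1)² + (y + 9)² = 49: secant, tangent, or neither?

tangent

Centre (1, −9), r² = 49. Distance² from centre to line = (−119)²/289 = 49.
Since d² = r², the line is tangent.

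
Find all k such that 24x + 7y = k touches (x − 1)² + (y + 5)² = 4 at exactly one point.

The line touches the circle iff its distance from (1, −5) is 2:
|24·1 + 7·(−5) − k| / √625 = 2
|k − (−11)| = 2·25, so k = 39 or k = −61.

k = −61 or k = 39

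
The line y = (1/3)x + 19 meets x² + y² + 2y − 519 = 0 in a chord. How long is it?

Express y = (57 + x)/3 and substitute into the circle:
10x² + 120x − 1080 = 0  ⟹  x² + 12x − 108 = 0
x = 6 or x = −18, giving (6, 21) and (−18, 13).
Chord length = distance between (6, 21) and (−18, 13) = √640 = 8√10.

8√10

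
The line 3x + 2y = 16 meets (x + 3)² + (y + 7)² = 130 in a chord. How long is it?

2√13

From the line, y = (16 − 3x)/2. Substituting:
13x² − 156x + 416 = 0  ⟹  x² − 12x + 32 = 0
x = 8 or x = 4, giving (8, −4) and (4, 2).
Chord length = distance between (8, −4) and (4, 2) = √52 = 2√13.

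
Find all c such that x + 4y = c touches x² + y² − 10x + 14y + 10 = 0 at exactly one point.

c = −23 ± 8√17

Tangency holds when the distance from the centre (5, −7) to the line equals the radius 8:
|1·5 + 4·(−7) − c| / √17 = 8
|c − (−23)| = 8√17.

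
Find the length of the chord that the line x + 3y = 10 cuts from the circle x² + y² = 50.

Express y = (10 − x)/3 and substitute into the circle:
10x² − 20x − 350 = 0  ⟹  x² − 2x − 35 = 0
x = 7 or x = −5, giving (7, 1) and (−5, 5).
Chord length = distance between (7, 1) and (−5, 5) = √160 = 4√10.

4√10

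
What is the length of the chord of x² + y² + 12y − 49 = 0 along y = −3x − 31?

3√10

Express y = −3x − 31 and substitute into the circle:
10x² + 150x + 540 = 0  ⟹  x² + 15x + 54 = 0
x = −6 or x = −9, giving (−6, −13) and (−9, −4).
|(−6, −13) − (−9, −4)| = √((3)² + (−9)²) = 3√10.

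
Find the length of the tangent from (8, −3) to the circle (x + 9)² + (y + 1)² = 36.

√257

With centre O = (−9, −1), |OP|² = 293 and r² = 36.
By the tangent–radius right angle, tangent length = √(|PO|² − r²) = √257.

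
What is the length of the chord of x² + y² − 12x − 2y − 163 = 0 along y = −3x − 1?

8√10

Substitute y = −3x − 1:
10x² − 160 = 0  ⟹  x² − 16 = 0
x = 4 or x = −4, giving (4, −13) and (−4, 11).
|(4, −13) − (−4, 11)| = √((8)² + (−24)²) = 8√10.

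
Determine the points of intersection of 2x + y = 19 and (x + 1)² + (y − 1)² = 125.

From the line, y = −2x + 19. Substituting:
5x² − 70x + 200 = 0  ⟹  x² − 14x + 40 = 0
x = 10 or x = 4, giving (10, −1) and (4, 11).

(4, 11) and (10, −1)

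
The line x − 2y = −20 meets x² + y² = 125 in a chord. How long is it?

6√5

Express y = (20 + x)/2 and substitute into the circle:
5x² + 40x − 100 = 0  ⟹  x² + 8x − 20 = 0
x = 2 or x = −10, giving (2, 11) and (−10, 5).
Chord length = distance between (2, 11) and (−10, 5) = √180 = 6√5.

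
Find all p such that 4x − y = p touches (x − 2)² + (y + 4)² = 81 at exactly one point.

p = 12 ± 9√17

Tangency holds when the distance from the centre (2, −4) to the line equals the radius 9:
|4·2 − 1·(−4) − p| / √17 = 9
|p − (12)| = 9√17.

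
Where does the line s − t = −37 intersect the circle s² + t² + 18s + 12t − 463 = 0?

From the line, t = s + 37. Substituting:
2s² + 104s + 1350 = 0  ⟹  s² + 52s + 675 = 0
s = −25 or s = −27, giving (−25, 12) and (−27, 10).

(−27, 10) and (−25, 12)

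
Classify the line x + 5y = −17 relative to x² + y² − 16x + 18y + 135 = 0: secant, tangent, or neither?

neither

d² = (1·8 + 5·(−9) − (−17))²/26 = 200/13; r² = 10.
Since d² > r², the line lies outside the circle.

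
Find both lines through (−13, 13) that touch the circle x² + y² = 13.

2x + 3y = 13 and 3x + 2y = −13

Let a tangent through (−13, 13) have slope m. Its distance from (0, 0) must equal √13:
(13m − (−13))² = 13(m² + 1)
6m² + 13m + 6 = 0, so m = −2/3 or m = −3/2.
Through (−13, 13) these give 2x + 3y = 13 and 3x + 2y = −13.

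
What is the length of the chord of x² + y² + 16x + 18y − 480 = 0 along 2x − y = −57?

Centre (−8, −9), r² = 625. Perpendicular distance d from centre to line = |50| / √5 = 50/√5.
Chord = 2√(r² − d²) = 2·√(125) = 10√5.

10√5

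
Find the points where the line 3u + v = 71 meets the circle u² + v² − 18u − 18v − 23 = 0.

(17, 20) and (22, 5)

Substitute v = −3u + 71:
10u² − 390u + 3740 = 0  ⟹  u² − 39u + 374 = 0
u = 22 or u = 17, giving (22, 5) and (17, 20).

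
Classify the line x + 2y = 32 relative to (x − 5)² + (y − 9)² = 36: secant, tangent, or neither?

Centre (5, 9), r² = 36. Distance² from centre to line = (−9)²/5 = 81/5.
Since d² < r², the line cuts the circle twice.

secant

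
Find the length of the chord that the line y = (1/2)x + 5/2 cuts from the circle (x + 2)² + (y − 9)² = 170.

The distance from (−2, 9) to the line is 15/√5, and r² = 170.
Half the chord is √(r² − d²) = √(125), so the full chord is 10√5.

10√5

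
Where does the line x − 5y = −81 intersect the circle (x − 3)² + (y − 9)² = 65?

Express y = (81 + x)/5 and substitute into the circle:
26x² − 78x − 104 = 0  ⟹  x² − 3x − 4 = 0
x = 4 or x = −1, giving (4, 17) and (−1, 16).

(−1, 16) and (4, 17)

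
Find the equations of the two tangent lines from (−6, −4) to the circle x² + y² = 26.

Write the tangent as mx − y + (−4 − m·(−6)) = 0 and set its distance from the centre to √26:
[m·(6) − (4)]² = 26(m² + 1)
5m² − 24m − 5 = 0, so m = −1/5 or m = 5.
With m = −1/5: x + 5y = −26. With m = 5: 5x − y = −26.

x + 5y = −26 and 5x − y = −26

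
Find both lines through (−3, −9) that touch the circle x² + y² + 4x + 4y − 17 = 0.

3x − 4y = 27 and 4x + 3y = −39

Let a tangent through (−3, −9) have slope m. Its distance from (−2, −2) must equal 5:
[m·(1) − (7)]² = 25(m² + 1)
12m² + 7m − 12 = 0, so m = 3/4 or m = −4/3.
Through (−3, −9) these give 3x − 4y = 27 and 4x + 3y = −39.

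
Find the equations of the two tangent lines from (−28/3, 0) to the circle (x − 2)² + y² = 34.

A line y − (0) = m(x − (−28/3)) is tangent when its distance from (2, 0) is √34:
(34/3m − (0))² = 34(m² + 1)
25m² − 9 = 0, so m = 3/5 or m = −3/5.
Through (−28/3, 0) these give 3x − 5y = −28 and 3x + 5y = −28.

3x − 5y = −28 and 3x + 5y = −28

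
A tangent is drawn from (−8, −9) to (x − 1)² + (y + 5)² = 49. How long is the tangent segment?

With centre O = (1, −5), |OP|² = 97 and r² = 49.
Power of the point: PT² = |PO|² − r² = 48, so PT = 4√3.

4√3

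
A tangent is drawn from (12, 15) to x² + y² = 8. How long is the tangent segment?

Centre (0, 0), r² = 8. |PO|² = (12)² + (15)² = 369.
The tangent meets the radius at right angles, so tangent² = |PO|² − r² = 369 − 8 = 361.

19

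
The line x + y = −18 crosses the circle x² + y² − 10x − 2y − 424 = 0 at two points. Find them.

Substitute y = −x − 18:
2x² + 28x − 64 = 0  ⟹  x² + 14x − 32 = 0
x = 2 or x = −16, giving (2, −20) and (−16, −2).

(−16, −2) and (2, −20)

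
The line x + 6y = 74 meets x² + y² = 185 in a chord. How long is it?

Express y = (74 − x)/6 and substitute into the circle:
37x² − 148x − 1184 = 0  ⟹  x² − 4x − 32 = 0
x = 8 or x = −4, giving (8, 11) and (−4, 13).
Chord length = distance between (8, 11) and (−4, 13) = √148 = 2√37.

2√37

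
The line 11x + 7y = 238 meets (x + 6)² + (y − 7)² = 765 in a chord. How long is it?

The distance from (−6, 7) to the line is 255/√170, and r² = 765.
Half the chord is √(r² − d²) = √(765/2), so the full chord is 3√170.

3√170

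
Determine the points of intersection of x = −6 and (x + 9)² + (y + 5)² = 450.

(−6, −26) and (−6, 16)

The line gives x = −6. Substituting into the circle:
y² + 10y − 416 = 0
y = 16 or y = −26, giving (−6, 16) and (−6, −26).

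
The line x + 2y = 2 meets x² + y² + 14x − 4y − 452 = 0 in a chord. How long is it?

Centre (−7, 2), r² = 505. Perpendicular distance d from centre to line = |−5| / √5 = 5/√5.
Half the chord is √(r² − d²) = √(500), so the full chord is 20√5.

20√5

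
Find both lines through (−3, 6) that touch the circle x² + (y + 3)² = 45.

2x − y = −12 and x + 2y = 9

A line y − (6) = m(x − (−3)) is tangent when its distance from (0, −3) is 3√5:
(3m − (−9))² = 45(m² + 1)
2m² − 3m − 2 = 0, so m = 2 or m = −1/2.
Through (−3, 6) these give 2x − y = −12 and x + 2y = 9.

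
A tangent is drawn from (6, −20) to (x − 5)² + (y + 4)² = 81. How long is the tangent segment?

Centre (5, −4), r² = 81. |PO|² = (1)² + (−16)² = 257.
By the tangent–radius right angle, tangent length = √(|PO|² − r²) = √176 = 4√11.

4√11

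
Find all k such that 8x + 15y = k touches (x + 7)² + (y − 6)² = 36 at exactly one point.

k = −68 or k = 136

Tangency holds when the distance from the centre (−7, 6) to the line equals the radius 6:
|8·(−7) + 15·6 − k| / √289 = 6
|k − (34)| = 6·17, so k = 136 or k = −68.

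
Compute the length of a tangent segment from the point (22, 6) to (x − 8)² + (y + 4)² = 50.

√246

The centre is (8, −4) and r = 5√2. The square of the distance from P to the centre is 196 + 100 = 296.
The tangent meets the radius at right angles, so tangent² = |PO|² − r² = 296 − 50 = 246.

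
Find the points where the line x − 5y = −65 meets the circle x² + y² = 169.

(−5, 12) and (0, 13)

From the line, y = (65 + x)/5. Substituting:
26x² + 130x = 0  ⟹  x² + 5x = 0
x = 0 or x = −5, giving (0, 13) and (−5, 12).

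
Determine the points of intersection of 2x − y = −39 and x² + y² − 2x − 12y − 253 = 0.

(−16, 7) and (−10, 19)

Substitute y = 2x + 39:
5x² + 130x + 800 = 0  ⟹  x² + 26x + 160 = 0
x = −10 or x = −16, giving (−10, 19) and (−16, 7).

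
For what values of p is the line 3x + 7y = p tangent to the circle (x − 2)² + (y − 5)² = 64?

p = 41 ± 8√58

Tangency holds when the distance from the centre (2, 5) to the line equals the radius 8:
|3·2 + 7·5 − p| / √58 = 8
|p − (41)| = 8√58.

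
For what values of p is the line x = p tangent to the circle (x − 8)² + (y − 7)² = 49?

Tangency holds when the distance from the centre (8, 7) to the line equals the radius 7:
|1·8 + 0·7 − p| / √1 = 7
|p − (8)| = 7, so p = 15 or p = 1.

p = 1 or p = 15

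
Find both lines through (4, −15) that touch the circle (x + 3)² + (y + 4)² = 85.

2x + 9y = −127 and 9x − 2y = 66

Let a tangent through (4, −15) have slope m. Its distance from (−3, −4) must equal √85:
[m·(−7) − (11)]² = 85(m² + 1)
18m² − 77m − 18 = 0, so m = −2/9 or m = 9/2.
With m = −2/9: 2x + 9y = −127. With m = 9/2: 9x − 2y = 66.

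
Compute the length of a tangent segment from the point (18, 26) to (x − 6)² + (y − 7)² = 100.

With centre O = (6, 7), |OP|² = 505 and r² = 100.
Power of the point: PT² = |PO|² − r² = 405, so PT = 9√5.

9√5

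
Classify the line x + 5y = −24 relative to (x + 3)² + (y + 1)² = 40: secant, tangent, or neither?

Substituting the line into the circle gives 26x² + 188x − 414 = 0.
Δ = 35344 − (−43056) = 78400.
Two real roots: the line is a secant.

secant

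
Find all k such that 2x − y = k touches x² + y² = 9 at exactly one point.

For a tangent, require d(centre, line) = r = 3.
|2·0 − 1·0 − k| / √5 = 3
|k| = 3√5.

k = ±3√5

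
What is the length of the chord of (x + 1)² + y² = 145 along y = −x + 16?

√2

The distance from (−1, 0) to the line is 17/√2, and r² = 145.
Half the chord is √(r² − d²) = √(1/2), so the full chord is √2.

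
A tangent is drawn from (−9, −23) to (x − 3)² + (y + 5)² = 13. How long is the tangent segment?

√455

With centre O = (3, −5), |OP|² = 468 and r² = 13.
By the tangent–radius right angle, tangent length = √(|PO|² − r²) = √455.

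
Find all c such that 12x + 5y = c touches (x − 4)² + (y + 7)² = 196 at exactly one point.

c = −169 or c = 195

The line touches the circle iff its distance from (4, −7) is 14:
|12·4 + 5·(−7) − c| / √169 = 14
|c − (13)| = 14·13, so c = 195 or c = −169.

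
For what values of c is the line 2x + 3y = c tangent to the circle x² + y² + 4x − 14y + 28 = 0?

c = 17 ± 5√13

The line touches the circle iff its distance from (−2, 7) is 5:
|2·(−2) + 3·7 − c| / √13 = 5
|c − (17)| = 5√13.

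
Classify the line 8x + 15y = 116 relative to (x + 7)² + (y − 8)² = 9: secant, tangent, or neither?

d² = (8·(−7) + 15·8 − (116))²/289 = 2704/289; r² = 9.
Since d² > r², the line lies outside the circle.

neither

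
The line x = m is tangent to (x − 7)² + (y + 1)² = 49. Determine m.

For a tangent, require d(centre, line) = r = 7.
|1·7 + 0·(−1) − m| / √1 = 7
|m − (7)| = 7, so m = 14 or m = 0.

m = 0 or m = 14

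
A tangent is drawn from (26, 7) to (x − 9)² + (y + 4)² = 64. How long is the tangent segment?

√346

With centre O = (9, −4), |OP|² = 410 and r² = 64.
By the tangent–radius right angle, tangent length = √(|PO|² − r²) = √346.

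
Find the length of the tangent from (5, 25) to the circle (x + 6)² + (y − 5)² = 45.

2√119

With centre O = (−6, 5), |OP|² = 521 and r² = 45.
The tangent meets the radius at right angles, so tangent² = |PO|² − r² = 521 − 45 = 476.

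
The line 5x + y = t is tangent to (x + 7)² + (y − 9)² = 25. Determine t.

The line touches the circle iff its distance from (−7, 9) is 5:
|5·(−7) + 1·9 − t| / √26 = 5
|t − (−26)| = 5√26.

t = −26 ± 5√26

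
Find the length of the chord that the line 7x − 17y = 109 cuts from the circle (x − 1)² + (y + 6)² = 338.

Express y = (−109 + 7x)/17 and substitute into the circle:
338x² − 676x − 97344 = 0  ⟹  x² − 2x − 288 = 0
x = 18 or x = −16, giving (18, 1) and (−16, −13).
Chord length = distance between (18, 1) and (−16, −13) = √1352 = 26√2.

26√2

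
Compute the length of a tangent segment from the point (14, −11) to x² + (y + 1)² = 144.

The centre is (0, −1) and r = 12. The square of the distance from P to the centre is 196 + 100 = 296.
By the tangent–radius right angle, tangent length = √(|PO|² − r²) = √152 = 2√38.

2√38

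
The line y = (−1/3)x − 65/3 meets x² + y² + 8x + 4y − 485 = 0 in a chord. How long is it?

From the line, y = (−65 − x)/3. Substituting:
10x² + 190x − 920 = 0  ⟹  x² + 19x − 92 = 0
x = 4 or x = −23, giving (4, −23) and (−23, −14).
|(4, −23) − (−23, −14)| = √((27)² + (−9)²) = 9√10.

9√10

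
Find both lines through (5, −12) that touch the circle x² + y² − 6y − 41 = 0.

7x − y = 47 and x + y = −7

A line y − (−12) = m(x − (5)) is tangent when its distance from (0, 3) is 5√2:
[m·(−5) − (15)]² = 50(m² + 1)
m² − 6m − 7 = 0, so m = 7 or m = −1.
Through (5, −12) these give 7x − y = 47 and x + y = −7.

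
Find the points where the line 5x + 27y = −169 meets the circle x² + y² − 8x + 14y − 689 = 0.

(−23, −2) and (31, −12)

Substitute y = (−169 − 5x)/27:
754x² − 6032x − 537602 = 0  ⟹  x² − 8x − 713 = 0
x = 31 or x = −23, giving (31, −12) and (−23, −2).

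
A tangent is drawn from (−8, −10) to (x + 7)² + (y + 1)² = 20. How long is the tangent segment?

√62

The centre is (−7, −1) and r = 2√5. The square of the distance from P to the centre is 1 + 81 = 82.
The tangent meets the radius at right angles, so tangent² = |PO|² − r² = 82 − 20 = 62.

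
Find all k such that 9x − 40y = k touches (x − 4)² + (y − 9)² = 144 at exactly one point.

k = −816 or k = 168

Tangency holds when the distance from the centre (4, 9) to the line equals the radius 12:
|9·4 − 40·9 − k| / √1681 = 12
|k − (−324)| = 12·41, so k = 168 or k = −816.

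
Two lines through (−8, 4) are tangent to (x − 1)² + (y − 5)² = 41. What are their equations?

4x + 5y = −12 and 5x − 4y = −56

A line y − (4) = m(x − (−8)) is tangent when its distance from (1, 5) is √41:
(9m − (1))² = 41(m² + 1)
20m² − 9m − 20 = 0, so m = −4/5 or m = 5/4.
Through (−8, 4) these give 4x + 5y = −12 and 5x − 4y = −56.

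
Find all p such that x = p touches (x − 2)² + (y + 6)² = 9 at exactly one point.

Tangency holds when the distance from the centre (2, −6) to the line equals the radius 3:
|1·2 + 0·(−6) − p| / √1 = 3
|p − (2)| = 3, so p = 5 or p = −1.

p = −1 or p = 5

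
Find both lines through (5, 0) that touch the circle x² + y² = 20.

2x − y = 10 and 2x + y = 10

Write the tangent as mx − y + (0 − m·(5)) = 0 and set its distance from the centre to 2√5:
[m·(−5) − (0)]² = 20(m² + 1)
m² − 4 = 0, so m = 2 or m = −2.
Through (5, 0) these give 2x − y = 10 and 2x + y = 10.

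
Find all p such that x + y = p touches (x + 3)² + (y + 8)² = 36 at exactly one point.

Tangency holds when the distance from the centre (−3, −8) to the line equals the radius 6:
|1·(−3) + 1·(−8) − p| / √2 = 6
|p − (−11)| = 6√2.

p = −11 ± 6√2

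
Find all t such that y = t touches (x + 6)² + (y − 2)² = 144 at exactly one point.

Tangency holds when the distance from the centre (−6, 2) to the line equals the radius 12:
|0·(−6) + 1·2 − t| / √1 = 12
|t − (2)| = 12, so t = 14 or t = −10.

t = −10 or t = 14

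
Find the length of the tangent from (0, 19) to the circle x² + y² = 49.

2√78

With centre O = (0, 0), |OP|² = 361 and r² = 49.
The tangent meets the radius at right angles, so tangent² = |PO|² − r² = 361 − 49 = 312.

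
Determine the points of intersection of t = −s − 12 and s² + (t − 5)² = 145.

(−9, −3) and (−8, −4)

From the line, t = −s − 12. Substituting:
2s² + 34s + 144 = 0  ⟹  s² + 17s + 72 = 0
s = −8 or s = −9, giving (−8, −4) and (−9, −3).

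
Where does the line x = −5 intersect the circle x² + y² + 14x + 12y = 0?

(−5, −15) and (−5, 3)

The line gives x = −5. Substituting into the circle:
y² + 12y − 45 = 0
y = 3 or y = −15, giving (−5, 3) and (−5, −15).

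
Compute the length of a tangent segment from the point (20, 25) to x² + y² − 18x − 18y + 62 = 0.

The centre is (9, 9) and r = 10. The square of the distance from P to the centre is 121 + 256 = 377.
Power of the point: PT² = |PO|² − r² = 277, so PT = √277.

√277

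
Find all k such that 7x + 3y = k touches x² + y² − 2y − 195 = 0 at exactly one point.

k = 3 ± 14√58

For a tangent, require d(centre, line) = r = 14.
|7·0 + 3·1 − k| / √58 = 14
|k − (3)| = 14√58.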